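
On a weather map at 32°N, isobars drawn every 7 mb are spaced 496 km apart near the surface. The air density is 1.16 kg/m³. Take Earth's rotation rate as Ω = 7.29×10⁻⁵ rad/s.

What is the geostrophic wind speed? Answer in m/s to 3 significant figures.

15.7 m/s

Coriolis parameter at 32°N:
f = 2Ω sin φ = 2 × 7.29×10⁻⁵ × sin 32° = 7.73×10⁻⁵ s⁻¹
Pressure gradient: |∂P/∂n| = 700 Pa / 496000 m = 1.41×10⁻³ Pa/m
Geostrophic balance (pressure-gradient force = Coriolis force):
V_g = (1/(fρ)) |∂P/∂n| = 1.41×10⁻³ / (7.73×10⁻⁵ × 1.16) = 15.7 m/s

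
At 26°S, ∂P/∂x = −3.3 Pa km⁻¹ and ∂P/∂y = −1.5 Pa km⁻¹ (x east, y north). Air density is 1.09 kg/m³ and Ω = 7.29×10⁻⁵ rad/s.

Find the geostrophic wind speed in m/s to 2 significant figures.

52 m/s

Coriolis parameter at 26°S:
f = 2Ω sin φ = 2 × 7.29×10⁻⁵ × sin 26° = 6.39×10⁻⁵ s⁻¹
In the Southern Hemisphere f is negative: f = −6.39×10⁻⁵ s⁻¹.
Component geostrophic relations (x east, y north):
u_g = −(1/(fρ)) ∂P/∂y,  v_g = (1/(fρ)) ∂P/∂x
u_g = −(−1.5×10⁻³)/(−6.39×10⁻⁵ × 1.09) = −21.5 m/s;  v_g = (−3.3×10⁻³)/(−6.39×10⁻⁵ × 1.09) = 47.4 m/s
|V_g| = √(u_g² + v_g²) = 52.0 m/s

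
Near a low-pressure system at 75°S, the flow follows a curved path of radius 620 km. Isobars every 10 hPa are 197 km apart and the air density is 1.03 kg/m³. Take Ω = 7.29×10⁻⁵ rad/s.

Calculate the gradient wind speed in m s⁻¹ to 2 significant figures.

27 m s⁻¹

Coriolis parameter at 75°S:
f = 2Ω sin φ = 2 × 7.29×10⁻⁵ × sin 75° = 1.41×10⁻⁴ s⁻¹
Pressure gradient: |∂P/∂n| = 1000 Pa / 197000 m = 5.08×10⁻³ Pa/m
Geostrophic speed: V_g = |∂P/∂n|/(fρ) = 5.08×10⁻³/(1.41×10⁻⁴ × 1.03) = 35.0 m/s
Around a low, centrifugal force acts outward with Coriolis, so pressure-gradient force balances both:
(1/ρ)|∂P/∂n| = fV + V²/R  →  V² + fR·V − fR·V_g = 0
With fR = 1.41×10⁻⁴ × 620×10³ m = 87.3 m/s:
V = [−fR + √((fR)² + 4 fR V_g)]/2 = [−87.3 + √(87.3² + 4×87.3×35)]/2 = 26.8 m/s
Subgeostrophic (V < V_g = 35 m/s), as expected around a low.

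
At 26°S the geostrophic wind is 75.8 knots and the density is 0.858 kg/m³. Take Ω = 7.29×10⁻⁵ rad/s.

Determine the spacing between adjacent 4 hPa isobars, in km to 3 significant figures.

187 km

Coriolis parameter at 26°S:
f = 2Ω sin φ = 2 × 7.29×10⁻⁵ × sin 26° = 6.39×10⁻⁵ s⁻¹
Wind speed in SI: 75.8 knots = 39.0 m/s
Geostrophic balance rearranged: |∂P/∂n| = f ρ V_g
|∂P/∂n| = 6.39×10⁻⁵ × 0.858 × 39.0 = 2.14×10⁻³ Pa/m
Isobar spacing: Δn = ΔP/|∂P/∂n| = 400 Pa / 2.14×10⁻³ Pa/m = 187054 m ≈ 187 km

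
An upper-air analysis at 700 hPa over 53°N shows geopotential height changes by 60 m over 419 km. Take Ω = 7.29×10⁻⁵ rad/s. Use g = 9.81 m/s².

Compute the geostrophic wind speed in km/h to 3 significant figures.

43.4 km/h

Coriolis parameter at 53°N:
f = 2Ω sin φ = 2 × 7.29×10⁻⁵ × sin 53° = 1.16×10⁻⁴ s⁻¹
Height gradient: |∂Z/∂n| = 60 m / 419000 m = 1.43×10⁻⁴
On a pressure surface, geostrophic balance gives V_g = (g/f)|∂Z/∂n|:
V_g = 9.81 × 1.43×10⁻⁴ / 1.16×10⁻⁴ = 12.1 m/s
Converting: 12.1 m/s × 3.6 = 43.4 km/h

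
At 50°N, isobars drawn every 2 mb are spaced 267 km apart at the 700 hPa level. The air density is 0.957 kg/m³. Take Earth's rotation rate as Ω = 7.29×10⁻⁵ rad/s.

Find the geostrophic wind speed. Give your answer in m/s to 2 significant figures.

Coriolis parameter at 50°N:
f = 2Ω sin φ = 2 × 7.29×10⁻⁵ × sin 50° = 1.12×10⁻⁴ s⁻¹
Pressure gradient: |∂P/∂n| = 200 Pa / 267000 m = 7.49×10⁻⁴ Pa/m
Geostrophic balance (pressure-gradient force = Coriolis force):
V_g = (1/(fρ)) |∂P/∂n| = 7.49×10⁻⁴ / (1.12×10⁻⁴ × 0.957) = 7.01 m/s

7.0 m/s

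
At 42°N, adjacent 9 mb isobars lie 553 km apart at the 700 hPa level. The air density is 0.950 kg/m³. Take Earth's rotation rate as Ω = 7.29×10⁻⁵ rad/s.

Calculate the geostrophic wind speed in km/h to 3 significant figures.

63.2 km/h

Coriolis parameter at 42°N:
f = 2Ω sin φ = 2 × 7.29×10⁻⁵ × sin 42° = 9.76×10⁻⁵ s⁻¹
Pressure gradient: |∂P/∂n| = 900 Pa / 553000 m = 1.63×10⁻³ Pa/m
Geostrophic balance (pressure-gradient force = Coriolis force):
V_g = (1/(fρ)) |∂P/∂n| = 1.63×10⁻³ / (9.76×10⁻⁵ × 0.950) = 17.6 m/s
Converting: 17.6 m/s × 3.6 = 63.2 km/h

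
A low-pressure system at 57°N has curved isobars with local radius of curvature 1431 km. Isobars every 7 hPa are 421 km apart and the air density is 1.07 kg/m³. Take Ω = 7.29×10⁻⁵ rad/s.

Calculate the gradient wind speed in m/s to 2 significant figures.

Coriolis parameter at 57°N:
f = 2Ω sin φ = 2 × 7.29×10⁻⁵ × sin 57° = 1.22×10⁻⁴ s⁻¹
Pressure gradient: |∂P/∂n| = 700 Pa / 421000 m = 1.66×10⁻³ Pa/m
Geostrophic speed: V_g = |∂P/∂n|/(fρ) = 1.66×10⁻³/(1.22×10⁻⁴ × 1.07) = 12.7 m/s
Around a low, centrifugal force acts outward with Coriolis, so pressure-gradient force balances both:
(1/ρ)|∂P/∂n| = fV + V²/R  →  V² + fR·V − fR·V_g = 0
With fR = 1.22×10⁻⁴ × 1431×10³ m = 175 m/s:
V = [−fR + √((fR)² + 4 fR V_g)]/2 = [−175 + √(175² + 4×175×12.7)]/2 = 11.9 m/s
Subgeostrophic (V < V_g = 12.7 m/s), as expected around a low.

12 m/s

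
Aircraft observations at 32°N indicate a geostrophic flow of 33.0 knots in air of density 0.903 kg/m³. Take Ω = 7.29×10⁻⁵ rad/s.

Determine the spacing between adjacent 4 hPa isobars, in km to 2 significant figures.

Coriolis parameter at 32°N:
f = 2Ω sin φ = 2 × 7.29×10⁻⁵ × sin 32° = 7.73×10⁻⁵ s⁻¹
Wind speed in SI: 33.0 knots = 17.0 m/s
Geostrophic balance rearranged: |∂P/∂n| = f ρ V_g
|∂P/∂n| = 7.73×10⁻⁵ × 0.903 × 17.0 = 1.18×10⁻³ Pa/m
Isobar spacing: Δn = ΔP/|∂P/∂n| = 400 Pa / 1.18×10⁻³ Pa/m = 337717 m ≈ 340 km

340 km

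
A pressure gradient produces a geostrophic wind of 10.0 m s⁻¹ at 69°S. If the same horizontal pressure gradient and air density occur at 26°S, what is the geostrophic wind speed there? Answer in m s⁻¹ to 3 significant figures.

21.3 m s⁻¹

With the same pressure gradient and density, V_g ∝ 1/f ∝ 1/sin φ.
V₂ = V₁ · sin φ₁ / sin φ₂ = 10.0 × sin 69° / sin 26°
V₂ = 10.0 × 0.9336/0.4384 = 21.3 m s⁻¹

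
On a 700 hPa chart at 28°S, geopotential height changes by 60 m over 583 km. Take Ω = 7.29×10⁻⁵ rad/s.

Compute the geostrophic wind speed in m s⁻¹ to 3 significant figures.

Coriolis parameter at 28°S:
f = 2Ω sin φ = 2 × 7.29×10⁻⁵ × sin 28° = 6.84×10⁻⁵ s⁻¹
Height gradient: |∂Z/∂n| = 60 m / 583000 m = 1.03×10⁻⁴
On a pressure surface, geostrophic balance gives V_g = (g/f)|∂Z/∂n|:
V_g = 9.81 × 1.03×10⁻⁴ / 6.84×10⁻⁵ = 14.7 m/s

14.7 m s⁻¹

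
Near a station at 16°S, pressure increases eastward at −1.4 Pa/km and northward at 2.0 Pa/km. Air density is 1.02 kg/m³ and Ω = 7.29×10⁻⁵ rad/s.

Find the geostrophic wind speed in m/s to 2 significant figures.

60 m/s

Coriolis parameter at 16°S:
f = 2Ω sin φ = 2 × 7.29×10⁻⁵ × sin 16° = 4.02×10⁻⁵ s⁻¹
In the Southern Hemisphere f is negative: f = −4.02×10⁻⁵ s⁻¹.
Component geostrophic relations (x east, y north):
u_g = −(1/(fρ)) ∂P/∂y,  v_g = (1/(fρ)) ∂P/∂x
u_g = −(2.0×10⁻³)/(−4.02×10⁻⁵ × 1.02) = 48.8 m/s;  v_g = (−1.4×10⁻³)/(−4.02×10⁻⁵ × 1.02) = 34.2 m/s
|V_g| = √(u_g² + v_g²) = 59.6 m/s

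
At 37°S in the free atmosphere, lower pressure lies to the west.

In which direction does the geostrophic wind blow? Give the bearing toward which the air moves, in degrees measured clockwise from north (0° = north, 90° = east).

180°

The pressure-gradient force points toward the west (bearing 270°).
Geostrophic balance: in the Southern Hemisphere the Coriolis force deflects motion to the left, so the geostrophic wind blows 90° to the left of the pressure-gradient force (low pressure on the right).
Rotating 270° by 90° counterclockwise gives 180° — the wind blows toward the south.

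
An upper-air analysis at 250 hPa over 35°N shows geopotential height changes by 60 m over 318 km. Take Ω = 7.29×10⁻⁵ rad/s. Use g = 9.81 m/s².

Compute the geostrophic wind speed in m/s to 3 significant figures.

Coriolis parameter at 35°N:
f = 2Ω sin φ = 2 × 7.29×10⁻⁵ × sin 35° = 8.36×10⁻⁵ s⁻¹
Height gradient: |∂Z/∂n| = 60 m / 318000 m = 1.89×10⁻⁴
On a pressure surface, geostrophic balance gives V_g = (g/f)|∂Z/∂n|:
V_g = 9.81 × 1.89×10⁻⁴ / 8.36×10⁻⁵ = 22.1 m/s

22.1 m/s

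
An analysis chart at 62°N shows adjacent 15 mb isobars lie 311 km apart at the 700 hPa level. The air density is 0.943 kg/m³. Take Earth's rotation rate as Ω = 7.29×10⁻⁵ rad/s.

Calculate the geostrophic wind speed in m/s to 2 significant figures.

Coriolis parameter at 62°N:
f = 2Ω sin φ = 2 × 7.29×10⁻⁵ × sin 62° = 1.29×10⁻⁴ s⁻¹
Pressure gradient: |∂P/∂n| = 1500 Pa / 311000 m = 4.82×10⁻³ Pa/m
Geostrophic balance (pressure-gradient force = Coriolis force):
V_g = (1/(fρ)) |∂P/∂n| = 4.82×10⁻³ / (1.29×10⁻⁴ × 0.943) = 39.7 m/s

40 m/s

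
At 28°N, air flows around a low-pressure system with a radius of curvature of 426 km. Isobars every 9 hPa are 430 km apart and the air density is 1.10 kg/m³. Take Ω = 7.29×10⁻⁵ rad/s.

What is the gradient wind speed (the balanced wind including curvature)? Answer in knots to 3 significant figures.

33.8 knots

Coriolis parameter at 28°N:
f = 2Ω sin φ = 2 × 7.29×10⁻⁵ × sin 28° = 6.84×10⁻⁵ s⁻¹
Pressure gradient: |∂P/∂n| = 900 Pa / 430000 m = 2.09×10⁻³ Pa/m
Geostrophic speed: V_g = |∂P/∂n|/(fρ) = 2.09×10⁻³/(6.84×10⁻⁵ × 1.10) = 27.8 m/s
Around a low, centrifugal force acts outward with Coriolis, so pressure-gradient force balances both:
(1/ρ)|∂P/∂n| = fV + V²/R  →  V² + fR·V − fR·V_g = 0
With fR = 6.84×10⁻⁵ × 426×10³ m = 29.2 m/s:
V = [−fR + √((fR)² + 4 fR V_g)]/2 = [−29.2 + √(29.2² + 4×29.2×27.8)]/2 = 17.4 m/s
Subgeostrophic (V < V_g = 27.8 m/s), as expected around a low.
Converting: 17.4 m/s × 1.944 = 33.8 knots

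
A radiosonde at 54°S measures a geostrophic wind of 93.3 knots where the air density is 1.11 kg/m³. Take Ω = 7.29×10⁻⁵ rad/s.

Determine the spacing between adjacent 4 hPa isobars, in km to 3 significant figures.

Coriolis parameter at 54°S:
f = 2Ω sin φ = 2 × 7.29×10⁻⁵ × sin 54° = 1.18×10⁻⁴ s⁻¹
Wind speed in SI: 93.3 knots = 48.0 m/s
Geostrophic balance rearranged: |∂P/∂n| = f ρ V_g
|∂P/∂n| = 1.18×10⁻⁴ × 1.11 × 48.0 = 6.28×10⁻³ Pa/m
Isobar spacing: Δn = ΔP/|∂P/∂n| = 400 Pa / 6.28×10⁻³ Pa/m = 63651 m ≈ 63.7 km

63.7 km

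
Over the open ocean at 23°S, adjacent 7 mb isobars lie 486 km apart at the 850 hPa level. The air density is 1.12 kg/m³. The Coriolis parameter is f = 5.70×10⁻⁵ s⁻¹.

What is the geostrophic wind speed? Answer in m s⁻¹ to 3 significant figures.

Pressure gradient: |∂P/∂n| = 700 Pa / 486000 m = 1.44×10⁻³ Pa/m
Geostrophic balance (pressure-gradient force = Coriolis force):
V_g = (1/(fρ)) |∂P/∂n| = 1.44×10⁻³ / (5.70×10⁻⁵ × 1.12) = 22.6 m/s

22.6 m s⁻¹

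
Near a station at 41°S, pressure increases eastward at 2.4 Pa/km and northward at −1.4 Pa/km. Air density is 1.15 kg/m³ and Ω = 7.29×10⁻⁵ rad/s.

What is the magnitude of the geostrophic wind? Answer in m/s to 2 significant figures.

Coriolis parameter at 41°S:
f = 2Ω sin φ = 2 × 7.29×10⁻⁵ × sin 41° = 9.57×10⁻⁵ s⁻¹
In the Southern Hemisphere f is negative: f = −9.57×10⁻⁵ s⁻¹.
Component geostrophic relations (x east, y north):
u_g = −(1/(fρ)) ∂P/∂y,  v_g = (1/(fρ)) ∂P/∂x
u_g = −(−1.4×10⁻³)/(−9.57×10⁻⁵ × 1.15) = −12.7 m/s;  v_g = (2.4×10⁻³)/(−9.57×10⁻⁵ × 1.15) = −21.8 m/s
|V_g| = √(u_g² + v_g²) = 25.3 m/s

25 m/s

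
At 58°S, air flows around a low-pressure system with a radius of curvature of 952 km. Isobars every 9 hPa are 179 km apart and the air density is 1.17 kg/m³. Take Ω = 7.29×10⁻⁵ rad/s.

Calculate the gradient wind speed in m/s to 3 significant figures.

28.1 m/s

Coriolis parameter at 58°S:
f = 2Ω sin φ = 2 × 7.29×10⁻⁵ × sin 58° = 1.24×10⁻⁴ s⁻¹
Pressure gradient: |∂P/∂n| = 900 Pa / 179000 m = 5.03×10⁻³ Pa/m
Geostrophic speed: V_g = |∂P/∂n|/(fρ) = 5.03×10⁻³/(1.24×10⁻⁴ × 1.17) = 34.8 m/s
Around a low, centrifugal force acts outward with Coriolis, so pressure-gradient force balances both:
(1/ρ)|∂P/∂n| = fV + V²/R  →  V² + fR·V − fR·V_g = 0
With fR = 1.24×10⁻⁴ × 952×10³ m = 118 m/s:
V = [−fR + √((fR)² + 4 fR V_g)]/2 = [−118 + √(118² + 4×118×34.8)]/2 = 28.1 m/s
Subgeostrophic (V < V_g = 34.8 m/s), as expected around a low.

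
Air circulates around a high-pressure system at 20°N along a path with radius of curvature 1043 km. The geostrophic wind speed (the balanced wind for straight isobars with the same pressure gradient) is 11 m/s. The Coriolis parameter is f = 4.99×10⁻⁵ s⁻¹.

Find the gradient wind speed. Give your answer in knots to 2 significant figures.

Around a high, pressure-gradient force acts outward with centrifugal, so Coriolis balances both:
fV = (1/ρ)|∂P/∂n| + V²/R  →  V² − fR·V + fR·V_g = 0
With fR = 4.99×10⁻⁵ × 1043×10³ m = 52.0 m/s:
V = [fR − √((fR)² − 4 fR V_g)]/2 = [52.0 − √(52.0² − 4×52.0×11)]/2 = 15.8 m/s
Supergeostrophic (V > V_g = 11 m/s), as expected around a high.
Converting: 15.8 m/s × 1.944 = 31 knots

31 knots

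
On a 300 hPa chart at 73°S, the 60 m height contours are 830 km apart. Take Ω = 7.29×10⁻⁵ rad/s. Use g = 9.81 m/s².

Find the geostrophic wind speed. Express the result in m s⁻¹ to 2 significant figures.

5.1 m s⁻¹

Coriolis parameter at 73°S:
f = 2Ω sin φ = 2 × 7.29×10⁻⁵ × sin 73° = 1.39×10⁻⁴ s⁻¹
Height gradient: |∂Z/∂n| = 60 m / 830000 m = 7.23×10⁻⁵
On a pressure surface, geostrophic balance gives V_g = (g/f)|∂Z/∂n|:
V_g = 9.81 × 7.23×10⁻⁵ / 1.39×10⁻⁴ = 5.09 m/s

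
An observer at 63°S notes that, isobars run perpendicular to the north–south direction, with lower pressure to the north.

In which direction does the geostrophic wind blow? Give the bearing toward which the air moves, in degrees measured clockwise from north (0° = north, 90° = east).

The pressure-gradient force points toward the north (bearing 000°).
Geostrophic balance: in the Southern Hemisphere the Coriolis force deflects motion to the left, so the geostrophic wind blows 90° to the left of the pressure-gradient force (low pressure on the right).
Rotating 000° by 90° counterclockwise gives 270° — the wind blows toward the west.

270°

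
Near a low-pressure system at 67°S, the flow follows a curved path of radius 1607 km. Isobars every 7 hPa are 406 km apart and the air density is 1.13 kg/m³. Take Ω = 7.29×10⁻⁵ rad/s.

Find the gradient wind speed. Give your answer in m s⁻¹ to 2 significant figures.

Coriolis parameter at 67°S:
f = 2Ω sin φ = 2 × 7.29×10⁻⁵ × sin 67° = 1.34×10⁻⁴ s⁻¹
Pressure gradient: |∂P/∂n| = 700 Pa / 406000 m = 1.72×10⁻³ Pa/m
Geostrophic speed: V_g = |∂P/∂n|/(fρ) = 1.72×10⁻³/(1.34×10⁻⁴ × 1.13) = 11.4 m/s
Around a low, centrifugal force acts outward with Coriolis, so pressure-gradient force balances both:
(1/ρ)|∂P/∂n| = fV + V²/R  →  V² + fR·V − fR·V_g = 0
With fR = 1.34×10⁻⁴ × 1607×10³ m = 216 m/s:
V = [−fR + √((fR)² + 4 fR V_g)]/2 = [−216 + √(216² + 4×216×11.4)]/2 = 10.8 m/s
Subgeostrophic (V < V_g = 11.4 m/s), as expected around a low.

11 m s⁻¹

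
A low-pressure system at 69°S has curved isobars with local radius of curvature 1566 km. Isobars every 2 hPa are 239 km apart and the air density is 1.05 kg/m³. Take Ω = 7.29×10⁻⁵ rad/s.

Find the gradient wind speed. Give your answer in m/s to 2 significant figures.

Coriolis parameter at 69°S:
f = 2Ω sin φ = 2 × 7.29×10⁻⁵ × sin 69° = 1.36×10⁻⁴ s⁻¹
Pressure gradient: |∂P/∂n| = 200 Pa / 239000 m = 8.37×10⁻⁴ Pa/m
Geostrophic speed: V_g = |∂P/∂n|/(fρ) = 8.37×10⁻⁴/(1.36×10⁻⁴ × 1.05) = 5.86 m/s
Around a low, centrifugal force acts outward with Coriolis, so pressure-gradient force balances both:
(1/ρ)|∂P/∂n| = fV + V²/R  →  V² + fR·V − fR·V_g = 0
With fR = 1.36×10⁻⁴ × 1566×10³ m = 213 m/s:
V = [−fR + √((fR)² + 4 fR V_g)]/2 = [−213 + √(213² + 4×213×5.86)]/2 = 5.7 m/s
Subgeostrophic (V < V_g = 5.86 m/s), as expected around a low.

5.7 m/s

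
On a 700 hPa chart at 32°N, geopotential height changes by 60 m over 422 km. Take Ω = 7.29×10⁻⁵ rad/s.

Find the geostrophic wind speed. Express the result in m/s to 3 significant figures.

18.1 m/s

Coriolis parameter at 32°N:
f = 2Ω sin φ = 2 × 7.29×10⁻⁵ × sin 32° = 7.73×10⁻⁵ s⁻¹
Height gradient: |∂Z/∂n| = 60 m / 422000 m = 1.42×10⁻⁴
On a pressure surface, geostrophic balance gives V_g = (g/f)|∂Z/∂n|:
V_g = 9.81 × 1.42×10⁻⁴ / 7.73×10⁻⁵ = 18.1 m/s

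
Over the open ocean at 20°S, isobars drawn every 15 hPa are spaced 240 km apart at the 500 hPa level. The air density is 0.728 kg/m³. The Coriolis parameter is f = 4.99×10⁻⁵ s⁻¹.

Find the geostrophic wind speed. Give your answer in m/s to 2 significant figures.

170 m/s

Pressure gradient: |∂P/∂n| = 1500 Pa / 240000 m = 6.25×10⁻³ Pa/m
Geostrophic balance (pressure-gradient force = Coriolis force):
V_g = (1/(fρ)) |∂P/∂n| = 6.25×10⁻³ / (4.99×10⁻⁵ × 0.728) = 172 m/s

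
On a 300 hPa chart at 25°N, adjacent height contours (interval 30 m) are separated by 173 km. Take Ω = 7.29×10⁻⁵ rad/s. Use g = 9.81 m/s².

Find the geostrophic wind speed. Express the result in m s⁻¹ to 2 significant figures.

Coriolis parameter at 25°N:
f = 2Ω sin φ = 2 × 7.29×10⁻⁵ × sin 25° = 6.16×10⁻⁵ s⁻¹
Height gradient: |∂Z/∂n| = 30 m / 173000 m = 1.73×10⁻⁴
On a pressure surface, geostrophic balance gives V_g = (g/f)|∂Z/∂n|:
V_g = 9.81 × 1.73×10⁻⁴ / 6.16×10⁻⁵ = 27.6 m/s

28 m s⁻¹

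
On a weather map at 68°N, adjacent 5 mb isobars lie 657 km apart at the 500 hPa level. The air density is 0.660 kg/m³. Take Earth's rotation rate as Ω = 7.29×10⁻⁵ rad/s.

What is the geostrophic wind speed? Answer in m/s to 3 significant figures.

Coriolis parameter at 68°N:
f = 2Ω sin φ = 2 × 7.29×10⁻⁵ × sin 68° = 1.35×10⁻⁴ s⁻¹
Pressure gradient: |∂P/∂n| = 500 Pa / 657000 m = 7.61×10⁻⁴ Pa/m
Geostrophic balance (pressure-gradient force = Coriolis force):
V_g = (1/(fρ)) |∂P/∂n| = 7.61×10⁻⁴ / (1.35×10⁻⁴ × 0.660) = 8.53 m/s

8.53 m/s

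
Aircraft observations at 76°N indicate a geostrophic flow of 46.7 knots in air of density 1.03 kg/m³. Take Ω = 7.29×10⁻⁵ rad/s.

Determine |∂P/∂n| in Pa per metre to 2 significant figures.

3.5×10⁻³ Pa/m

Coriolis parameter at 76°N:
f = 2Ω sin φ = 2 × 7.29×10⁻⁵ × sin 76° = 1.41×10⁻⁴ s⁻¹
Wind speed in SI: 46.7 knots = 24.0 m/s
Geostrophic balance rearranged: |∂P/∂n| = f ρ V_g
|∂P/∂n| = 1.41×10⁻⁴ × 1.03 × 24.0 = 3.50×10⁻³ Pa/m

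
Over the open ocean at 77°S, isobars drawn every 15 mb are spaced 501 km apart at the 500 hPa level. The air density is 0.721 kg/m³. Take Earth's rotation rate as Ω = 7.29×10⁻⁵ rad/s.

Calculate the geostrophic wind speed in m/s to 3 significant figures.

Coriolis parameter at 77°S:
f = 2Ω sin φ = 2 × 7.29×10⁻⁵ × sin 77° = 1.42×10⁻⁴ s⁻¹
Pressure gradient: |∂P/∂n| = 1500 Pa / 501000 m = 2.99×10⁻³ Pa/m
Geostrophic balance (pressure-gradient force = Coriolis force):
V_g = (1/(fρ)) |∂P/∂n| = 2.99×10⁻³ / (1.42×10⁻⁴ × 0.721) = 29.2 m/s

29.2 m/s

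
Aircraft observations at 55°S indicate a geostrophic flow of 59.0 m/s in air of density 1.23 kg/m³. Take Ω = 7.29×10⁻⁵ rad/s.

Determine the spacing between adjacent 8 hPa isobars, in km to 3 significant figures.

92.3 km

Coriolis parameter at 55°S:
f = 2Ω sin φ = 2 × 7.29×10⁻⁵ × sin 55° = 1.19×10⁻⁴ s⁻¹
Geostrophic balance rearranged: |∂P/∂n| = f ρ V_g
|∂P/∂n| = 1.19×10⁻⁴ × 1.23 × 59.0 = 8.67×10⁻³ Pa/m
Isobar spacing: Δn = ΔP/|∂P/∂n| = 800 Pa / 8.67×10⁻³ Pa/m = 92302 m ≈ 92.3 km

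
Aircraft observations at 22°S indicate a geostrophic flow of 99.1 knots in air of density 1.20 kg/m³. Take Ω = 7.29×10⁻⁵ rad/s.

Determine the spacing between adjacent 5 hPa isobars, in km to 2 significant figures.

Coriolis parameter at 22°S:
f = 2Ω sin φ = 2 × 7.29×10⁻⁵ × sin 22° = 5.46×10⁻⁵ s⁻¹
Wind speed in SI: 99.1 knots = 51.0 m/s
Geostrophic balance rearranged: |∂P/∂n| = f ρ V_g
|∂P/∂n| = 5.46×10⁻⁵ × 1.20 × 51.0 = 3.34×10⁻³ Pa/m
Isobar spacing: Δn = ΔP/|∂P/∂n| = 500 Pa / 3.34×10⁻³ Pa/m = 149639 m ≈ 150 km

150 km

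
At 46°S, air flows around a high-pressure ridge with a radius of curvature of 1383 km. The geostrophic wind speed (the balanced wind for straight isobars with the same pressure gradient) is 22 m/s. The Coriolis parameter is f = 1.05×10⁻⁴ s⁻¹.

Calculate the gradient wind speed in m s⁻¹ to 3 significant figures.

Around a high, pressure-gradient force acts outward with centrifugal, so Coriolis balances both:
fV = (1/ρ)|∂P/∂n| + V²/R  →  V² − fR·V + fR·V_g = 0
With fR = 1.05×10⁻⁴ × 1383×10³ m = 145 m/s:
V = [fR − √((fR)² − 4 fR V_g)]/2 = [145 − √(145² − 4×145×22)]/2 = 27 m/s
Supergeostrophic (V > V_g = 22 m/s), as expected around a high.

27.0 m s⁻¹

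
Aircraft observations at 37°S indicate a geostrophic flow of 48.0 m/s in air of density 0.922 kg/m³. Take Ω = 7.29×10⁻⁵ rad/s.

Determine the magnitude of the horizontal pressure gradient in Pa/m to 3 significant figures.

3.88×10⁻³ Pa/m

Coriolis parameter at 37°S:
f = 2Ω sin φ = 2 × 7.29×10⁻⁵ × sin 37° = 8.77×10⁻⁵ s⁻¹
Geostrophic balance rearranged: |∂P/∂n| = f ρ V_g
|∂P/∂n| = 8.77×10⁻⁵ × 0.922 × 48.0 = 3.88×10⁻³ Pa/m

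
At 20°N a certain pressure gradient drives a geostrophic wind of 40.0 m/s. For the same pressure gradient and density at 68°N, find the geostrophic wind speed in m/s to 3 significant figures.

With the same pressure gradient and density, V_g ∝ 1/f ∝ 1/sin φ.
V₂ = V₁ · sin φ₁ / sin φ₂ = 40.0 × sin 20° / sin 68°
V₂ = 40.0 × 0.3420/0.9272 = 14.8 m/s

14.8 m/s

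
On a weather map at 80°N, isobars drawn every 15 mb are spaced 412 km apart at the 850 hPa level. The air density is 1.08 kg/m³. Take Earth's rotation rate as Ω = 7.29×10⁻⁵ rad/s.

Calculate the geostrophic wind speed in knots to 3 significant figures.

Coriolis parameter at 80°N:
f = 2Ω sin φ = 2 × 7.29×10⁻⁵ × sin 80° = 1.44×10⁻⁴ s⁻¹
Pressure gradient: |∂P/∂n| = 1500 Pa / 412000 m = 3.64×10⁻³ Pa/m
Geostrophic balance (pressure-gradient force = Coriolis force):
V_g = (1/(fρ)) |∂P/∂n| = 3.64×10⁻³ / (1.44×10⁻⁴ × 1.08) = 23.5 m/s
Converting: 23.5 m/s × 1.944 = 45.6 knots

45.6 knots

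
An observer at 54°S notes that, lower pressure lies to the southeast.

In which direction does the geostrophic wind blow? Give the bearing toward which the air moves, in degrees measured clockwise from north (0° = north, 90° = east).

The pressure-gradient force points toward the southeast (bearing 135°).
Geostrophic balance: in the Southern Hemisphere the Coriolis force deflects motion to the left, so the geostrophic wind blows 90° to the left of the pressure-gradient force (low pressure on the right).
Rotating 135° by 90° counterclockwise gives 045° — the wind blows toward the northeast.

045°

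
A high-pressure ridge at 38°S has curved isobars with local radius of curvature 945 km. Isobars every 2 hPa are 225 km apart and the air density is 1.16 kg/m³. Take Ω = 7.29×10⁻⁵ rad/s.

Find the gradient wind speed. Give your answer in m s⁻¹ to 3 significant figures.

9.63 m s⁻¹

Coriolis parameter at 38°S:
f = 2Ω sin φ = 2 × 7.29×10⁻⁵ × sin 38° = 8.98×10⁻⁵ s⁻¹
Pressure gradient: |∂P/∂n| = 200 Pa / 225000 m = 8.89×10⁻⁴ Pa/m
Geostrophic speed: V_g = |∂P/∂n|/(fρ) = 8.89×10⁻⁴/(8.98×10⁻⁵ × 1.16) = 8.54 m/s
Around a high, pressure-gradient force acts outward with centrifugal, so Coriolis balances both:
fV = (1/ρ)|∂P/∂n| + V²/R  →  V² − fR·V + fR·V_g = 0
With fR = 8.98×10⁻⁵ × 945×10³ m = 84.8 m/s:
V = [fR − √((fR)² − 4 fR V_g)]/2 = [84.8 − √(84.8² − 4×84.8×8.54)]/2 = 9.63 m/s
Supergeostrophic (V > V_g = 8.54 m/s), as expected around a high.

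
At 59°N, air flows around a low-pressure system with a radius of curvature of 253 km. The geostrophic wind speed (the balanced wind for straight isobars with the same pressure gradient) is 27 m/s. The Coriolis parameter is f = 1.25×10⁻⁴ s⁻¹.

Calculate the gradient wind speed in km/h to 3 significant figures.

Around a low, centrifugal force acts outward with Coriolis, so pressure-gradient force balances both:
(1/ρ)|∂P/∂n| = fV + V²/R  →  V² + fR·V − fR·V_g = 0
With fR = 1.25×10⁻⁴ × 253×10³ m = 31.6 m/s:
V = [−fR + √((fR)² + 4 fR V_g)]/2 = [−31.6 + √(31.6² + 4×31.6×27)]/2 = 17.4 m/s
Subgeostrophic (V < V_g = 27 m/s), as expected around a low.
Converting: 17.4 m/s × 3.6 = 62.7 km/h

62.7 km/h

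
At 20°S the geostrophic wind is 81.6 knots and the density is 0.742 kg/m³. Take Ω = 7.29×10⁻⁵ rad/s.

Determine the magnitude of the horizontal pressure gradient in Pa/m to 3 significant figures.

Coriolis parameter at 20°S:
f = 2Ω sin φ = 2 × 7.29×10⁻⁵ × sin 20° = 4.99×10⁻⁵ s⁻¹
Wind speed in SI: 81.6 knots = 42.0 m/s
Geostrophic balance rearranged: |∂P/∂n| = f ρ V_g
|∂P/∂n| = 4.99×10⁻⁵ × 0.742 × 42.0 = 1.55×10⁻³ Pa/m

1.55×10⁻³ Pa/m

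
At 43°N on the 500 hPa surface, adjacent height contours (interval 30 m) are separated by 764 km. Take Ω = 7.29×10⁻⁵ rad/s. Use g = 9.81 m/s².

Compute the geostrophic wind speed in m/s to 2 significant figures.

Coriolis parameter at 43°N:
f = 2Ω sin φ = 2 × 7.29×10⁻⁵ × sin 43° = 9.94×10⁻⁵ s⁻¹
Height gradient: |∂Z/∂n| = 30 m / 764000 m = 3.93×10⁻⁵
On a pressure surface, geostrophic balance gives V_g = (g/f)|∂Z/∂n|:
V_g = 9.81 × 3.93×10⁻⁵ / 9.94×10⁻⁵ = 3.87 m/s

3.9 m/s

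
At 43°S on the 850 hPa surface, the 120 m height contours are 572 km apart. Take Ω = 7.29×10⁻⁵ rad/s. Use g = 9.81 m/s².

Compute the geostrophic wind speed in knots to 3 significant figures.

Coriolis parameter at 43°S:
f = 2Ω sin φ = 2 × 7.29×10⁻⁵ × sin 43° = 9.94×10⁻⁵ s⁻¹
Height gradient: |∂Z/∂n| = 120 m / 572000 m = 2.10×10⁻⁴
On a pressure surface, geostrophic balance gives V_g = (g/f)|∂Z/∂n|:
V_g = 9.81 × 2.10×10⁻⁴ / 9.94×10⁻⁵ = 20.7 m/s
Converting: 20.7 m/s × 1.944 = 40.2 knots

40.2 knots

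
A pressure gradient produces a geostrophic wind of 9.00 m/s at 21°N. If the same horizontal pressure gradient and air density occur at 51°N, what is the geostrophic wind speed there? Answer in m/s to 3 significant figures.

With the same pressure gradient and density, V_g ∝ 1/f ∝ 1/sin φ.
V₂ = V₁ · sin φ₁ / sin φ₂ = 9.00 × sin 21° / sin 51°
V₂ = 9.00 × 0.3584/0.7771 = 4.15 m/s

4.15 m/s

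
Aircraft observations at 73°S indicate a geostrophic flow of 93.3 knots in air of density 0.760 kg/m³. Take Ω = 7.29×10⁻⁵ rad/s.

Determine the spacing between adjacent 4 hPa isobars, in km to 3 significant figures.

Coriolis parameter at 73°S:
f = 2Ω sin φ = 2 × 7.29×10⁻⁵ × sin 73° = 1.39×10⁻⁴ s⁻¹
Wind speed in SI: 93.3 knots = 48.0 m/s
Geostrophic balance rearranged: |∂P/∂n| = f ρ V_g
|∂P/∂n| = 1.39×10⁻⁴ × 0.760 × 48.0 = 5.09×10⁻³ Pa/m
Isobar spacing: Δn = ΔP/|∂P/∂n| = 400 Pa / 5.09×10⁻³ Pa/m = 78645 m ≈ 78.6 km

78.6 km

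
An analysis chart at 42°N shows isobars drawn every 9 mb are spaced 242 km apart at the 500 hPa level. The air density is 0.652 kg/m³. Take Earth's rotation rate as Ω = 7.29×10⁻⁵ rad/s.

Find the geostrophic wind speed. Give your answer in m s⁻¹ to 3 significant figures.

58.5 m s⁻¹

Coriolis parameter at 42°N:
f = 2Ω sin φ = 2 × 7.29×10⁻⁵ × sin 42° = 9.76×10⁻⁵ s⁻¹
Pressure gradient: |∂P/∂n| = 900 Pa / 242000 m = 3.72×10⁻³ Pa/m
Geostrophic balance (pressure-gradient force = Coriolis force):
V_g = (1/(fρ)) |∂P/∂n| = 3.72×10⁻³ / (9.76×10⁻⁵ × 0.652) = 58.5 m/s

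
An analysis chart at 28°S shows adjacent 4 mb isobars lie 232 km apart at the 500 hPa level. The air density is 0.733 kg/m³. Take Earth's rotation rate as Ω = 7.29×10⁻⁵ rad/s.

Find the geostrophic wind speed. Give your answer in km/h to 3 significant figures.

Coriolis parameter at 28°S:
f = 2Ω sin φ = 2 × 7.29×10⁻⁵ × sin 28° = 6.84×10⁻⁵ s⁻¹
Pressure gradient: |∂P/∂n| = 400 Pa / 232000 m = 1.72×10⁻³ Pa/m
Geostrophic balance (pressure-gradient force = Coriolis force):
V_g = (1/(fρ)) |∂P/∂n| = 1.72×10⁻³ / (6.84×10⁻⁵ × 0.733) = 34.4 m/s
Converting: 34.4 m/s × 3.6 = 124 km/h

124 km/h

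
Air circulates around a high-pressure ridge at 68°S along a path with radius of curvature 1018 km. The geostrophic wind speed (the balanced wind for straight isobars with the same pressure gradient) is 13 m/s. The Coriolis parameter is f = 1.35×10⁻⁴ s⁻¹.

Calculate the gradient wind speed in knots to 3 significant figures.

28.3 knots

Around a high, pressure-gradient force acts outward with centrifugal, so Coriolis balances both:
fV = (1/ρ)|∂P/∂n| + V²/R  →  V² − fR·V + fR·V_g = 0
With fR = 1.35×10⁻⁴ × 1018×10³ m = 137 m/s:
V = [fR − √((fR)² − 4 fR V_g)]/2 = [137 − √(137² − 4×137×13)]/2 = 14.5 m/s
Supergeostrophic (V > V_g = 13 m/s), as expected around a high.
Converting: 14.5 m/s × 1.944 = 28.3 knots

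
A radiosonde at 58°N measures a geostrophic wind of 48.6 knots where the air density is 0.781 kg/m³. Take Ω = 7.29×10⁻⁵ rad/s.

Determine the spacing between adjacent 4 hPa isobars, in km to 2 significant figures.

Coriolis parameter at 58°N:
f = 2Ω sin φ = 2 × 7.29×10⁻⁵ × sin 58° = 1.24×10⁻⁴ s⁻¹
Wind speed in SI: 48.6 knots = 25.0 m/s
Geostrophic balance rearranged: |∂P/∂n| = f ρ V_g
|∂P/∂n| = 1.24×10⁻⁴ × 0.781 × 25.0 = 2.41×10⁻³ Pa/m
Isobar spacing: Δn = ΔP/|∂P/∂n| = 400 Pa / 2.41×10⁻³ Pa/m = 165675 m ≈ 170 km

170 km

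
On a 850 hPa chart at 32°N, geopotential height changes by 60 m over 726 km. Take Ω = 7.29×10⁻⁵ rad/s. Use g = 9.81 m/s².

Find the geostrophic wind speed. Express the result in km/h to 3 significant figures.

Coriolis parameter at 32°N:
f = 2Ω sin φ = 2 × 7.29×10⁻⁵ × sin 32° = 7.73×10⁻⁵ s⁻¹
Height gradient: |∂Z/∂n| = 60 m / 726000 m = 8.26×10⁻⁵
On a pressure surface, geostrophic balance gives V_g = (g/f)|∂Z/∂n|:
V_g = 9.81 × 8.26×10⁻⁵ / 7.73×10⁻⁵ = 10.5 m/s
Converting: 10.5 m/s × 3.6 = 37.8 km/h

37.8 km/h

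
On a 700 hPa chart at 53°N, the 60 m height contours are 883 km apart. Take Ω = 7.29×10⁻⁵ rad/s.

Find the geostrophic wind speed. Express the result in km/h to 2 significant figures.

Coriolis parameter at 53°N:
f = 2Ω sin φ = 2 × 7.29×10⁻⁵ × sin 53° = 1.16×10⁻⁴ s⁻¹
Height gradient: |∂Z/∂n| = 60 m / 883000 m = 6.80×10⁻⁵
On a pressure surface, geostrophic balance gives V_g = (g/f)|∂Z/∂n|:
V_g = 9.81 × 6.80×10⁻⁵ / 1.16×10⁻⁴ = 5.72 m/s
Converting: 5.72 m/s × 3.6 = 21 km/h

21 km/h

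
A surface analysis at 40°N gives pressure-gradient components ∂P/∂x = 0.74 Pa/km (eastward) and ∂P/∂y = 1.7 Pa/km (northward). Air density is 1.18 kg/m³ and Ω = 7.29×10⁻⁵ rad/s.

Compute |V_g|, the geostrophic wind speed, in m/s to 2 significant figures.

Coriolis parameter at 40°N:
f = 2Ω sin φ = 2 × 7.29×10⁻⁵ × sin 40° = 9.37×10⁻⁵ s⁻¹
Component geostrophic relations (x east, y north):
u_g = −(1/(fρ)) ∂P/∂y,  v_g = (1/(fρ)) ∂P/∂x
u_g = −(1.7×10⁻³)/(9.37×10⁻⁵ × 1.18) = −15.4 m/s;  v_g = (0.74×10⁻³)/(9.37×10⁻⁵ × 1.18) = 6.69 m/s
|V_g| = √(u_g² + v_g²) = 16.8 m/s

17 m/s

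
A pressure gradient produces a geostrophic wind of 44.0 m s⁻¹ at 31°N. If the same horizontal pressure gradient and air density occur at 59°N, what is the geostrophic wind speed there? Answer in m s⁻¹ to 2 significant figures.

With the same pressure gradient and density, V_g ∝ 1/f ∝ 1/sin φ.
V₂ = V₁ · sin φ₁ / sin φ₂ = 44.0 × sin 31° / sin 59°
V₂ = 44.0 × 0.5150/0.8572 = 26 m s⁻¹

26 m s⁻¹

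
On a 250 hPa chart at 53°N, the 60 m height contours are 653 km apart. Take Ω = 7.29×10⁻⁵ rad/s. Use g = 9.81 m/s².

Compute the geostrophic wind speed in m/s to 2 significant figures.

7.7 m/s

Coriolis parameter at 53°N:
f = 2Ω sin φ = 2 × 7.29×10⁻⁵ × sin 53° = 1.16×10⁻⁴ s⁻¹
Height gradient: |∂Z/∂n| = 60 m / 653000 m = 9.19×10⁻⁵
On a pressure surface, geostrophic balance gives V_g = (g/f)|∂Z/∂n|:
V_g = 9.81 × 9.19×10⁻⁵ / 1.16×10⁻⁴ = 7.74 m/s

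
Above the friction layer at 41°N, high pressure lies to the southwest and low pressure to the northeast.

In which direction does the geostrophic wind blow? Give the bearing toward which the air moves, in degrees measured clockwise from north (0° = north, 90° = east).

The pressure-gradient force points toward the northeast (bearing 045°).
Geostrophic balance: in the Northern Hemisphere the Coriolis force deflects motion to the right, so the geostrophic wind blows 90° to the right of the pressure-gradient force (low pressure on the left).
Rotating 045° by 90° clockwise gives 135° — the wind blows toward the southeast.

135°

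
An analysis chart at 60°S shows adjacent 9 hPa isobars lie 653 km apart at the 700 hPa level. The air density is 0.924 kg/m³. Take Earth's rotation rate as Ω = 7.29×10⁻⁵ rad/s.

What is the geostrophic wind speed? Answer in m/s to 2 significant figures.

Coriolis parameter at 60°S:
f = 2Ω sin φ = 2 × 7.29×10⁻⁵ × sin 60° = 1.26×10⁻⁴ s⁻¹
Pressure gradient: |∂P/∂n| = 900 Pa / 653000 m = 1.38×10⁻³ Pa/m
Geostrophic balance (pressure-gradient force = Coriolis force):
V_g = (1/(fρ)) |∂P/∂n| = 1.38×10⁻³ / (1.26×10⁻⁴ × 0.924) = 11.8 m/s

12 m/s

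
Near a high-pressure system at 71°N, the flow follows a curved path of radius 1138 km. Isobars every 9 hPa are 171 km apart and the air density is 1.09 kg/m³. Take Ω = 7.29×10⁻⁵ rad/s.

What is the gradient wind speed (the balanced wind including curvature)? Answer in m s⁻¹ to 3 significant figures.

Coriolis parameter at 71°N:
f = 2Ω sin φ = 2 × 7.29×10⁻⁵ × sin 71° = 1.38×10⁻⁴ s⁻¹
Pressure gradient: |∂P/∂n| = 900 Pa / 171000 m = 5.26×10⁻³ Pa/m
Geostrophic speed: V_g = |∂P/∂n|/(fρ) = 5.26×10⁻³/(1.38×10⁻⁴ × 1.09) = 35.0 m/s
Around a high, pressure-gradient force acts outward with centrifugal, so Coriolis balances both:
fV = (1/ρ)|∂P/∂n| + V²/R  →  V² − fR·V + fR·V_g = 0
With fR = 1.38×10⁻⁴ × 1138×10³ m = 157 m/s:
V = [fR − √((fR)² − 4 fR V_g)]/2 = [157 − √(157² − 4×157×35)]/2 = 52.8 m/s
Supergeostrophic (V > V_g = 35 m/s), as expected around a high.

52.8 m s⁻¹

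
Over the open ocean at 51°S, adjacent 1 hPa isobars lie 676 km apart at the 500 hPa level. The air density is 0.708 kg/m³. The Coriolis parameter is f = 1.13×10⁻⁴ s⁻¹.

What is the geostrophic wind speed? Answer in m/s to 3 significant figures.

1.85 m/s

Pressure gradient: |∂P/∂n| = 100 Pa / 676000 m = 1.48×10⁻⁴ Pa/m
Geostrophic balance (pressure-gradient force = Coriolis force):
V_g = (1/(fρ)) |∂P/∂n| = 1.48×10⁻⁴ / (1.13×10⁻⁴ × 0.708) = 1.85 m/s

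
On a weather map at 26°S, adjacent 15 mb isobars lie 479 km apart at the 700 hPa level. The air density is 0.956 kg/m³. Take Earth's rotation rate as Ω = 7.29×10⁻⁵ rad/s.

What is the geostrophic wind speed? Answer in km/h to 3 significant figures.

Coriolis parameter at 26°S:
f = 2Ω sin φ = 2 × 7.29×10⁻⁵ × sin 26° = 6.39×10⁻⁵ s⁻¹
Pressure gradient: |∂P/∂n| = 1500 Pa / 479000 m = 3.13×10⁻³ Pa/m
Geostrophic balance (pressure-gradient force = Coriolis force):
V_g = (1/(fρ)) |∂P/∂n| = 3.13×10⁻³ / (6.39×10⁻⁵ × 0.956) = 51.3 m/s
Converting: 51.3 m/s × 3.6 = 185 km/h

185 km/h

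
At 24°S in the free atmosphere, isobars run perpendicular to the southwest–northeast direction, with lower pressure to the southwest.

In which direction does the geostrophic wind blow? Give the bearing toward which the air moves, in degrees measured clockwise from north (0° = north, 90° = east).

The pressure-gradient force points toward the southwest (bearing 225°).
Geostrophic balance: in the Southern Hemisphere the Coriolis force deflects motion to the left, so the geostrophic wind blows 90° to the left of the pressure-gradient force (low pressure on the right).
Rotating 225° by 90° counterclockwise gives 135° — the wind blows toward the southeast.

135°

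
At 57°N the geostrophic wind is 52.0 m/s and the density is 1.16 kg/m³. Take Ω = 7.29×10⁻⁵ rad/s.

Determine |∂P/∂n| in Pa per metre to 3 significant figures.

Coriolis parameter at 57°N:
f = 2Ω sin φ = 2 × 7.29×10⁻⁵ × sin 57° = 1.22×10⁻⁴ s⁻¹
Geostrophic balance rearranged: |∂P/∂n| = f ρ V_g
|∂P/∂n| = 1.22×10⁻⁴ × 1.16 × 52.0 = 7.38×10⁻³ Pa/m

7.38×10⁻³ Pa/m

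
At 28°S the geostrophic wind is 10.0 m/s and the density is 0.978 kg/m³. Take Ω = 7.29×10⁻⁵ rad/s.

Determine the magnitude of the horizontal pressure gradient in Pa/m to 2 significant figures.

Coriolis parameter at 28°S:
f = 2Ω sin φ = 2 × 7.29×10⁻⁵ × sin 28° = 6.84×10⁻⁵ s⁻¹
Geostrophic balance rearranged: |∂P/∂n| = f ρ V_g
|∂P/∂n| = 6.84×10⁻⁵ × 0.978 × 10.0 = 6.69×10⁻⁴ Pa/m

6.7×10⁻⁴ Pa/m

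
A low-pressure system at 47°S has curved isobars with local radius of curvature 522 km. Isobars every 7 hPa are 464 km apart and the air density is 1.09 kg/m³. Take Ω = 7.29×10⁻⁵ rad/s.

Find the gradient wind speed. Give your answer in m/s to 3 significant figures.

10.9 m/s

Coriolis parameter at 47°S:
f = 2Ω sin φ = 2 × 7.29×10⁻⁵ × sin 47° = 1.07×10⁻⁴ s⁻¹
Pressure gradient: |∂P/∂n| = 700 Pa / 464000 m = 1.51×10⁻³ Pa/m
Geostrophic speed: V_g = |∂P/∂n|/(fρ) = 1.51×10⁻³/(1.07×10⁻⁴ × 1.09) = 13.0 m/s
Around a low, centrifugal force acts outward with Coriolis, so pressure-gradient force balances both:
(1/ρ)|∂P/∂n| = fV + V²/R  →  V² + fR·V − fR·V_g = 0
With fR = 1.07×10⁻⁴ × 522×10³ m = 55.7 m/s:
V = [−fR + √((fR)² + 4 fR V_g)]/2 = [−55.7 + √(55.7² + 4×55.7×13)]/2 = 10.9 m/s
Subgeostrophic (V < V_g = 13 m/s), as expected around a low.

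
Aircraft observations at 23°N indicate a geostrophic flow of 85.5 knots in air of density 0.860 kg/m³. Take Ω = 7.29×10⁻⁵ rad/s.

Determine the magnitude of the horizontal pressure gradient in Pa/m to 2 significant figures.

2.2×10⁻³ Pa/m

Coriolis parameter at 23°N:
f = 2Ω sin φ = 2 × 7.29×10⁻⁵ × sin 23° = 5.70×10⁻⁵ s⁻¹
Wind speed in SI: 85.5 knots = 44.0 m/s
Geostrophic balance rearranged: |∂P/∂n| = f ρ V_g
|∂P/∂n| = 5.70×10⁻⁵ × 0.860 × 44.0 = 2.15×10⁻³ Pa/m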